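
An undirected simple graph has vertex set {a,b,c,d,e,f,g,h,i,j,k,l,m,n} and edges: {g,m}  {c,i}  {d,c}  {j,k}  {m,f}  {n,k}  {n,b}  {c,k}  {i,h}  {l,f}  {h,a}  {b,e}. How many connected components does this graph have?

2

Component: {f, g, l, m}
Component: {a, b, c, d, e, h, i, j, k, n}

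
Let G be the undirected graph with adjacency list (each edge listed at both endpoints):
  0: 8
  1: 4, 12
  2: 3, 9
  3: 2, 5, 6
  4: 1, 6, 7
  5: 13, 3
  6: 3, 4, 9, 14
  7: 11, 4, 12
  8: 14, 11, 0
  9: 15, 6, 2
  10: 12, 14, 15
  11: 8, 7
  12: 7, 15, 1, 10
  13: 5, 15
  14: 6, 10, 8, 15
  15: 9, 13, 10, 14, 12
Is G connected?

Yes

Starting from 0 and exploring outward reaches every vertex (0, 8, 14, 11, 6, 15, 10, 7, 9, 3, 4, 12, 13, 2, 5, 1); the graph is connected.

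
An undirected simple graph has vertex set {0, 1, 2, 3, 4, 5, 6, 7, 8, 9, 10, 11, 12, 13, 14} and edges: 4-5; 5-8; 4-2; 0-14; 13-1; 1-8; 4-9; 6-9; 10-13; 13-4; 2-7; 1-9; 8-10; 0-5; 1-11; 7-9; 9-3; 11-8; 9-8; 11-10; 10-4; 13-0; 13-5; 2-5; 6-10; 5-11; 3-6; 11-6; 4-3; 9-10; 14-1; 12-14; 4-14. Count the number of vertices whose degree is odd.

10

Degrees: 0:3, 1:5, 2:3, 3:3, 4:7, 5:6, 6:4, 7:2, 8:5, 9:7, 10:6, 11:5, 12:1, 13:5, 14:4
Odd-degree vertices: 0, 1, 2, 3, 4, 8, 9, 11, 12, 13.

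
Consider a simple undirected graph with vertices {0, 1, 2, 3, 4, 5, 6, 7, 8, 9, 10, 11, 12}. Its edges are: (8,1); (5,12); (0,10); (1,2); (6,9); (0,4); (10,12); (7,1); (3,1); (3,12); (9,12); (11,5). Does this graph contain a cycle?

|V| = 13, |E| = 12, number of components = 1.
Since 12 = 13 - 1, the graph is a forest and contains no cycle.

No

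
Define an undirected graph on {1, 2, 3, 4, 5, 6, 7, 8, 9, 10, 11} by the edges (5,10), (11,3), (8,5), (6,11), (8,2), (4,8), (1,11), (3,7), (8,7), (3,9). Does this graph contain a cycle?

|V| = 11, |E| = 10, number of components = 1.
A forest on 11 vertices with 1 component has exactly 10 edges, which matches — so no cycle.

No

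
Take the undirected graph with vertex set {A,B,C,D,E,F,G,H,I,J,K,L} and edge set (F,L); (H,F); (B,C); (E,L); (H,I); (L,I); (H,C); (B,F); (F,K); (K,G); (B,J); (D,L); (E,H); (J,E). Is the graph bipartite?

The cycle E-J-B-C-H-E has length 5, which is odd, so the graph is not bipartite.

No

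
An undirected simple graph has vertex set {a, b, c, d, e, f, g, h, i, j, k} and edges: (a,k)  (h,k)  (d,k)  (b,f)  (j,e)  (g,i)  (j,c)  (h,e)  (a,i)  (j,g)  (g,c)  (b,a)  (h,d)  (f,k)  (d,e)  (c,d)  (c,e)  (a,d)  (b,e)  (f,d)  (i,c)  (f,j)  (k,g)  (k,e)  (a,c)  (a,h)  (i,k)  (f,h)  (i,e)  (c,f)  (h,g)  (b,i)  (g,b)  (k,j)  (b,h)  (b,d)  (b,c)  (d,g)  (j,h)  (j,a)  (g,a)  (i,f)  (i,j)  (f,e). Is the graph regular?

Degrees: a:8, b:8, c:8, d:8, e:8, f:8, g:8, h:8, i:8, j:8, k:8
All degrees equal 8; the graph is regular.

Yes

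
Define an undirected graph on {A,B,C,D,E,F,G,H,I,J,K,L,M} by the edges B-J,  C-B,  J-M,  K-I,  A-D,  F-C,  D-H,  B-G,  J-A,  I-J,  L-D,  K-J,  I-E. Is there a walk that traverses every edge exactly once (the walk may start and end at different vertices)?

No

Degrees: A:2, B:3, C:2, D:3, E:1, F:1, G:1, H:1, I:3, J:5, K:2, L:1, M:1
Odd-degree vertices: B, D, E, F, G, H, I, J, L, M (10 total).
With 10 odd-degree vertices (more than two), no single trail can use every edge.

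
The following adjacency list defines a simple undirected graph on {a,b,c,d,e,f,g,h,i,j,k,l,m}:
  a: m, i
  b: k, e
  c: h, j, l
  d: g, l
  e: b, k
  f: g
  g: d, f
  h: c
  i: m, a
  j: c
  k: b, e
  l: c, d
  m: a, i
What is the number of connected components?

Component: {a, i, m}
Component: {b, e, k}
Component: {c, d, f, g, h, j, l}

3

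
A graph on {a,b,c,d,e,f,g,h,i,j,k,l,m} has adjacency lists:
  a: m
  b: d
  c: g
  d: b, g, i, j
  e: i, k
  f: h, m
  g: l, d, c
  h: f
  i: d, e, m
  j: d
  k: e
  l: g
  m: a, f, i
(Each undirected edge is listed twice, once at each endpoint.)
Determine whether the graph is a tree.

Yes

The graph has 13 vertices and 12 edges.
Connected and |E| = |V| - 1, which characterizes a tree.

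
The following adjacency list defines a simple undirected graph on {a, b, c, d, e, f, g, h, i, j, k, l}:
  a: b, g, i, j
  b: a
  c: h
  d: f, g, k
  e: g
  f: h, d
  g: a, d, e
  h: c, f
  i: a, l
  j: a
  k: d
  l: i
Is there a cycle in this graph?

The graph has 12 vertices, 11 edges, and 1 connected component.
A forest on 12 vertices with 1 component has exactly 11 edges, which matches — so no cycle.

No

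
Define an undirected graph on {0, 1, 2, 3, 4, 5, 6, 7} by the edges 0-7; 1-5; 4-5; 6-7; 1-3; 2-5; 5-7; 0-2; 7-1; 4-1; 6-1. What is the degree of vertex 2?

Neighbors of 2: 0, 5.

2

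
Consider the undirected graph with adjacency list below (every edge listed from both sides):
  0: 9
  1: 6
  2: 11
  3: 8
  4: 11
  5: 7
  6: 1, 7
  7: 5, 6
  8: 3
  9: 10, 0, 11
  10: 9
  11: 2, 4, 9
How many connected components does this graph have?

3

Component: {3, 8}
Component: {1, 5, 6, 7}
Component: {0, 2, 4, 9, 10, 11}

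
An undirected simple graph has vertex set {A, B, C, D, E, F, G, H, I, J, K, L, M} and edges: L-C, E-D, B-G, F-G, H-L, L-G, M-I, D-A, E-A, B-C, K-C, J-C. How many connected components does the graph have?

3

Component: {I, M}
Component: {A, D, E}
Component: {B, C, F, G, H, J, K, L}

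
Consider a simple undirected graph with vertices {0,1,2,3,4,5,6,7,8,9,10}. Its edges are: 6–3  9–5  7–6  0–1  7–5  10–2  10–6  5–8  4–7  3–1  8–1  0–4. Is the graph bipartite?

Yes

Partition the vertices as {1, 2, 4, 5, 6} vs {0, 3, 7, 8, 9, 10}. Each listed edge has one endpoint in each part, so the graph is bipartite.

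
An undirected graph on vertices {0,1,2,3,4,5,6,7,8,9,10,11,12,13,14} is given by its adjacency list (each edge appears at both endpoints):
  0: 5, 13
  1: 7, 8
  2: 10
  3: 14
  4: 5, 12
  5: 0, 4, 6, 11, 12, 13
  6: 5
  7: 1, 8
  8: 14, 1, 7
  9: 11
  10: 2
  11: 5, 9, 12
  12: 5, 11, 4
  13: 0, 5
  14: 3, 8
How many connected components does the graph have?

3

Component: {2, 10}
Component: {1, 3, 7, 8, 14}
Component: {0, 4, 5, 6, 9, 11, 12, 13}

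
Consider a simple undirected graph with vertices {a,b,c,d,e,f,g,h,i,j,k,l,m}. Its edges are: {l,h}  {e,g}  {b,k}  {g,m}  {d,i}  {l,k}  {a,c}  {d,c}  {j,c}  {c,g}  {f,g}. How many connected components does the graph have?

2

Component: {b, h, k, l}
Component: {a, c, d, e, f, g, i, j, m}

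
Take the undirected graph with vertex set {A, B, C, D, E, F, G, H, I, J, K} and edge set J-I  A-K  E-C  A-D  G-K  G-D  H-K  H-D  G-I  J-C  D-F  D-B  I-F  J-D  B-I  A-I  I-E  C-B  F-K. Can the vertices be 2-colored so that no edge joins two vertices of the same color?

Yes

A valid 2-coloring puts {C, D, I, K} on one side and {A, B, E, F, G, H, J} on the other; every edge crosses between the two sides.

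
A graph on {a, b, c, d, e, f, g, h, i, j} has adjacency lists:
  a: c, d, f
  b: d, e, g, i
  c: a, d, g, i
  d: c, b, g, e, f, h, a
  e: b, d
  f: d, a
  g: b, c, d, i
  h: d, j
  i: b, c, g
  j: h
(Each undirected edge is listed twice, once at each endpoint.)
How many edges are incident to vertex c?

4

Neighbors of c: a, d, g, i.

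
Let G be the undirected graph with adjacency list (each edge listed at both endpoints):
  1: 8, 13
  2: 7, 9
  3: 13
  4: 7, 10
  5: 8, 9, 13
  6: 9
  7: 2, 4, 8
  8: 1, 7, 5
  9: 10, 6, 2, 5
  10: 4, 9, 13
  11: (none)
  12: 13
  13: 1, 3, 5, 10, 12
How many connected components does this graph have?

Component: {11}
Component: {1, 2, 3, 4, 5, 6, 7, 8, 9, 10, 12, 13}

2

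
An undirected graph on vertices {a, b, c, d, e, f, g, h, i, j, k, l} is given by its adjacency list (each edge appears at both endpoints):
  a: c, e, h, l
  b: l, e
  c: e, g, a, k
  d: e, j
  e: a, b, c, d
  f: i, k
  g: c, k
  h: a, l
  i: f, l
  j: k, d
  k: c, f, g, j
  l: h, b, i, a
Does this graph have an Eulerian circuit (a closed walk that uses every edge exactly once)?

Degrees: a:4, b:2, c:4, d:2, e:4, f:2, g:2, h:2, i:2, j:2, k:4, l:4
Every vertex has even degree and the edges form a single connected piece, so an Eulerian circuit exists.

Yes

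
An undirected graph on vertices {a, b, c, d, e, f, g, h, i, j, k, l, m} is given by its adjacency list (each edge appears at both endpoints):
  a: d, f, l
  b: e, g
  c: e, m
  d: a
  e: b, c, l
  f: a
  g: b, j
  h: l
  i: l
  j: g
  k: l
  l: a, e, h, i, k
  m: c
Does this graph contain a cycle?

|V| = 13, |E| = 12, number of components = 1.
A forest on 13 vertices with 1 component has exactly 12 edges, which matches — so no cycle.

No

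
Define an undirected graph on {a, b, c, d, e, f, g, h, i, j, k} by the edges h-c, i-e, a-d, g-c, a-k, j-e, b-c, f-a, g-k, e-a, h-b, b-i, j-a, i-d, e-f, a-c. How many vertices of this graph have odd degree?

2

Degrees: a:6, b:3, c:4, d:2, e:4, f:2, g:2, h:2, i:3, j:2, k:2
Odd-degree vertices: b, i.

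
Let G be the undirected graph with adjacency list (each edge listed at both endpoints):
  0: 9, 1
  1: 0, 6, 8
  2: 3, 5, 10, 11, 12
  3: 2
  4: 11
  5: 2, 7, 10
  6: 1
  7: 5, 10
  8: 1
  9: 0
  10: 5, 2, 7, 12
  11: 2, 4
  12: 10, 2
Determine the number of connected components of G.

Component: {0, 1, 6, 8, 9}
Component: {2, 3, 4, 5, 7, 10, 11, 12}

2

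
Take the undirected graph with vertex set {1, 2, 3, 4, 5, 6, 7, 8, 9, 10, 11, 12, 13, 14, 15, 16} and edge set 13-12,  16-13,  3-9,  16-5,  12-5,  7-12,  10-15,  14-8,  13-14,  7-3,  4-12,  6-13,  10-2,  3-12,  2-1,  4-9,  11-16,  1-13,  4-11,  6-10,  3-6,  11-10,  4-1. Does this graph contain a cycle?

Yes

The graph has 16 vertices, 23 edges, and 1 connected component.
Since 23 > 16 - 1, a cycle must exist; for instance 1-13-12-5-16-11-10-2-1.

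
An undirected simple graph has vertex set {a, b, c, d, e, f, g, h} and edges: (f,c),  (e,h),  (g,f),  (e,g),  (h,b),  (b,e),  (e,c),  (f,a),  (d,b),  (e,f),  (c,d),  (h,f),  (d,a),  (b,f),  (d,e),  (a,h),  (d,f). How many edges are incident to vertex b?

4

Neighbors of b: d, e, f, h.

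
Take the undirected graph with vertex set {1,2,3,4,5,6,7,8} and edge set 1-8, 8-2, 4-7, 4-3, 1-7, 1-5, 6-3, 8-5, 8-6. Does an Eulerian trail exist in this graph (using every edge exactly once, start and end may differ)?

Degrees: 1:3, 2:1, 3:2, 4:2, 5:2, 6:2, 7:2, 8:4
Odd-degree vertices: 1, 2 (2 total).
With 2 odd-degree vertices and all edges in one connected piece, an Eulerian trail exists (from 1 to 2).

Yes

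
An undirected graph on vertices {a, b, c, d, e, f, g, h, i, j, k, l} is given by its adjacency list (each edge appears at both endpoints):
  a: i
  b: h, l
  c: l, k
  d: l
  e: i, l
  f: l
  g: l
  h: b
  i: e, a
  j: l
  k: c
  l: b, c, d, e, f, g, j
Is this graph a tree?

|V| = 12, |E| = 11.
Connected and |E| = |V| - 1, which characterizes a tree.

Yes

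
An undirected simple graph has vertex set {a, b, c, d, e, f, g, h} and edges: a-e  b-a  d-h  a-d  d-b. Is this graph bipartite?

No

The cycle a-b-d-a has length 3, which is odd, so the graph is not bipartite.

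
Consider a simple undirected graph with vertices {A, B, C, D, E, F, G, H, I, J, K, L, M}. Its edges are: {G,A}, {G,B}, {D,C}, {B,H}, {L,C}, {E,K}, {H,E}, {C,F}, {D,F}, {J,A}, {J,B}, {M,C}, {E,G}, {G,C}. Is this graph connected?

Component: {I}
Component: {A, B, C, D, E, F, G, H, J, K, L, M}
No edge joins these 2 groups, so the graph is disconnected.

No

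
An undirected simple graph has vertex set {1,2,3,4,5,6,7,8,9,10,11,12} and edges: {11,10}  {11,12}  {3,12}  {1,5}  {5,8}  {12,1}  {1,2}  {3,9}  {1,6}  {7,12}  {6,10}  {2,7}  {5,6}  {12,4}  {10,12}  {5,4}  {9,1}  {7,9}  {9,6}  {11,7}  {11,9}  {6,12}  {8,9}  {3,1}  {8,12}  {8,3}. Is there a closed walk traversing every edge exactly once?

No

Degrees: 1:6, 2:2, 3:4, 4:2, 5:4, 6:5, 7:4, 8:4, 9:6, 10:3, 11:4, 12:8
6, 10 have odd degree; an Eulerian circuit needs every degree to be even, so none exists.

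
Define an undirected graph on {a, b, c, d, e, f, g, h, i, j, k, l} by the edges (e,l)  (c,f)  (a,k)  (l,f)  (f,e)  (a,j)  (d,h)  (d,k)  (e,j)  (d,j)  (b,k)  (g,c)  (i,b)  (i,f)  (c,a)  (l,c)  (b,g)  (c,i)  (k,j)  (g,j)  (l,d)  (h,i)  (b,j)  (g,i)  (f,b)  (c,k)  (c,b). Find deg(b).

Neighbors of b: c, f, g, i, j, k.

6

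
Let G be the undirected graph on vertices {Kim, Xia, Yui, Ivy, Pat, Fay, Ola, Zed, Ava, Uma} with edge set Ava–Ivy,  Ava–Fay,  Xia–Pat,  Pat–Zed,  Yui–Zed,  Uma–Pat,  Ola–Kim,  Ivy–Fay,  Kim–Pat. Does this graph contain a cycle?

Yes

|V| = 10, |E| = 9, number of components = 2.
One cycle is Ivy-Ava-Fay-Ivy.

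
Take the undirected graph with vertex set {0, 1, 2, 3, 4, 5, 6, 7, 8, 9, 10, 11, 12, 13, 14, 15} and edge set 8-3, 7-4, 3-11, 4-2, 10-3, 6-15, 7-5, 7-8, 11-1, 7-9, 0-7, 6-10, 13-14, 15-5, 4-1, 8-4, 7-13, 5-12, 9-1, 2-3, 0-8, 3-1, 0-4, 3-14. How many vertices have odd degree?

4

Degrees: 0:3, 1:4, 2:2, 3:6, 4:5, 5:3, 6:2, 7:6, 8:4, 9:2, 10:2, 11:2, 12:1, 13:2, 14:2, 15:2
Odd-degree vertices: 0, 4, 5, 12.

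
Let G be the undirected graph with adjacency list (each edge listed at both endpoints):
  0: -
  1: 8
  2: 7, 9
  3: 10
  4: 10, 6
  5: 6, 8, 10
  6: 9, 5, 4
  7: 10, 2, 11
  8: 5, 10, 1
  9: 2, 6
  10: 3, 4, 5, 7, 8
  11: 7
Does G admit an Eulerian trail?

No

Degrees: 0:0, 1:1, 2:2, 3:1, 4:2, 5:3, 6:3, 7:3, 8:3, 9:2, 10:5, 11:1
Odd-degree vertices: 1, 3, 5, 6, 7, 8, 10, 11 (8 total).
With 8 odd-degree vertices (more than two), no single trail can use every edge.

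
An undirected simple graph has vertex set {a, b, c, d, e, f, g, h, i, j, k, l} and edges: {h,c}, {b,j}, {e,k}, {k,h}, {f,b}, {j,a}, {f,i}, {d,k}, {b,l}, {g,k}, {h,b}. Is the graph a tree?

|V| = 12, |E| = 11.
Connected and |E| = |V| - 1, which characterizes a tree.

Yes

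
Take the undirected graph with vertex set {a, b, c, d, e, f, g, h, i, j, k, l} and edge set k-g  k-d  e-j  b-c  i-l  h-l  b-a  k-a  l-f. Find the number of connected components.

3

Component: {e, j}
Component: {f, h, i, l}
Component: {a, b, c, d, g, k}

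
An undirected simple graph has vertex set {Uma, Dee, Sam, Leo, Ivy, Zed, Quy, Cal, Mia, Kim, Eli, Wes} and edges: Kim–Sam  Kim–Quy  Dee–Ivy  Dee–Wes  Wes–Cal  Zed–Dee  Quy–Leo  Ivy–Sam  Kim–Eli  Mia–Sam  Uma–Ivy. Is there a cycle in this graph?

|V| = 12, |E| = 11, number of components = 1.
A forest on 12 vertices with 1 component has exactly 11 edges, which matches — so no cycle.

No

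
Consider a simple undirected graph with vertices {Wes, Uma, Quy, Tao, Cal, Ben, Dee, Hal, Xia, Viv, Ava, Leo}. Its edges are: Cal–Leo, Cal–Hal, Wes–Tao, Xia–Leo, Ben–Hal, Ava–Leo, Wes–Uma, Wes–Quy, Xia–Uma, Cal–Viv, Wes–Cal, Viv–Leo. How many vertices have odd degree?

Degrees: Wes:4, Uma:2, Quy:1, Tao:1, Cal:4, Ben:1, Dee:0, Hal:2, Xia:2, Viv:2, Ava:1, Leo:4
Odd-degree vertices: Quy, Tao, Ben, Ava.

4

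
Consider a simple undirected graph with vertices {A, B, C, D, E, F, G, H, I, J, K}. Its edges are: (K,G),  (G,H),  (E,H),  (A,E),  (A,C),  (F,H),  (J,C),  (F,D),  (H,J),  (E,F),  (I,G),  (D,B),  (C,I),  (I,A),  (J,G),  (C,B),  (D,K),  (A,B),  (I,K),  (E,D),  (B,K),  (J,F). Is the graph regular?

Degrees: A:4, B:4, C:4, D:4, E:4, F:4, G:4, H:4, I:4, J:4, K:4
All degrees equal 4; the graph is regular.

Yes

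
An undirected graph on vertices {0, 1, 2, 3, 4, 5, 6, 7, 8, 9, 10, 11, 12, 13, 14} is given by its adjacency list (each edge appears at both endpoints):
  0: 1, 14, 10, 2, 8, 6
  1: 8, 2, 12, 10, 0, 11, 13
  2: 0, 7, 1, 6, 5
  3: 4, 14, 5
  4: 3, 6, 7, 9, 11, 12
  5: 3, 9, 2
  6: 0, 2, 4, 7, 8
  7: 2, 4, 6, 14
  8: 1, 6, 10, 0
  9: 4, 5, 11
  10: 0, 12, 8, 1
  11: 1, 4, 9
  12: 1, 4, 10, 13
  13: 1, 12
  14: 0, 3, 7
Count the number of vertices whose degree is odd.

Degrees: 0:6, 1:7, 2:5, 3:3, 4:6, 5:3, 6:5, 7:4, 8:4, 9:3, 10:4, 11:3, 12:4, 13:2, 14:3
Odd-degree vertices: 1, 2, 3, 5, 6, 9, 11, 14.

8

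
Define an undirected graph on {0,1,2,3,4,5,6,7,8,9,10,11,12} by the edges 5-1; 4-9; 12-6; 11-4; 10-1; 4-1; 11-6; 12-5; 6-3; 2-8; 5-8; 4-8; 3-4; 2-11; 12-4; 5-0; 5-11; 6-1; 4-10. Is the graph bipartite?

No

The cycle 1-10-4-1 has length 3, which is odd, so the graph is not bipartite.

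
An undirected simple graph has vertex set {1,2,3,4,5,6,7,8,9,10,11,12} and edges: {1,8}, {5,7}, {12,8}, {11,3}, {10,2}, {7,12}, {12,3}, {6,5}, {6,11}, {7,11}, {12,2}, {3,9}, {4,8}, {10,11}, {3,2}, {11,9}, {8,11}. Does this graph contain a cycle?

Yes

|V| = 12, |E| = 17, number of components = 1.
Since 17 > 12 - 1, a cycle must exist; for instance 8-11-6-5-7-12-8.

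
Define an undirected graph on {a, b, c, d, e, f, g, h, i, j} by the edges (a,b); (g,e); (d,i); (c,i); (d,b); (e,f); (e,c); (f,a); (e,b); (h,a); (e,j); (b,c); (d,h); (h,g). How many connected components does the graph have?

1

Component: {a, b, c, d, e, f, g, h, i, j}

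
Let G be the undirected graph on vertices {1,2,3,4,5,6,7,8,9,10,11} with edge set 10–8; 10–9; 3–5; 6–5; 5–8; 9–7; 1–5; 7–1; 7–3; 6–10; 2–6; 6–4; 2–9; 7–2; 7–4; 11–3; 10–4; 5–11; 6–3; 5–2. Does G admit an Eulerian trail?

No

Degrees: 1:2, 2:4, 3:4, 4:3, 5:6, 6:5, 7:5, 8:2, 9:3, 10:4, 11:2
Odd-degree vertices: 4, 6, 7, 9 (4 total).
With 4 odd-degree vertices (more than two), no single trail can use every edge.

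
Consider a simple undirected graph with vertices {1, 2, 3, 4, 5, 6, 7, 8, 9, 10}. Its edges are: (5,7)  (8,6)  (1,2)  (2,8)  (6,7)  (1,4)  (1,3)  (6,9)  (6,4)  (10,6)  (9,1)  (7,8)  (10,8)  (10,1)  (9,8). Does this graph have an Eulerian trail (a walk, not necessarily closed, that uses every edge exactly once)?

No

Degrees: 1:5, 2:2, 3:1, 4:2, 5:1, 6:5, 7:3, 8:5, 9:3, 10:3
Odd-degree vertices: 1, 3, 5, 6, 7, 8, 9, 10 (8 total).
An Eulerian trail requires 0 or 2 odd-degree vertices; here there are 8.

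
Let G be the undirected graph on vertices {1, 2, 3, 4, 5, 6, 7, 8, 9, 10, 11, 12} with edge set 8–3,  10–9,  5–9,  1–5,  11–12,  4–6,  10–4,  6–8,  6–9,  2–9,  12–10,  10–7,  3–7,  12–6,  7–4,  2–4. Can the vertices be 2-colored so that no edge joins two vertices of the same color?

No

4-7-3-8-6-4 is an odd cycle (length 5), and a bipartite graph can contain only even cycles.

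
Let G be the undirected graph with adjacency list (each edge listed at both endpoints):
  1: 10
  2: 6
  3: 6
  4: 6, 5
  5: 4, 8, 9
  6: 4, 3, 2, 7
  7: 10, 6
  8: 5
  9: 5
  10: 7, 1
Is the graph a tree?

Yes

|V| = 10, |E| = 9.
Connected and |E| = |V| - 1, which characterizes a tree.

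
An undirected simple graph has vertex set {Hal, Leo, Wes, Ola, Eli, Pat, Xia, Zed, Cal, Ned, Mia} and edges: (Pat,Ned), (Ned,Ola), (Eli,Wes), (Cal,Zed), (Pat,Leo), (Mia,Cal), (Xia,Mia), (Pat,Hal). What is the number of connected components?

3

Component: {Wes, Eli}
Component: {Xia, Zed, Cal, Mia}
Component: {Hal, Leo, Ola, Pat, Ned}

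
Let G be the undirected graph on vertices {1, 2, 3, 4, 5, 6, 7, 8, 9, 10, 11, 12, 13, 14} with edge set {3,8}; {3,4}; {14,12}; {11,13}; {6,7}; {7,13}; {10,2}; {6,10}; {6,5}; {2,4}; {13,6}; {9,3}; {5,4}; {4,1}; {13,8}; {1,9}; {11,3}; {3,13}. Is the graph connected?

No

Component: {12, 14}
Component: {1, 2, 3, 4, 5, 6, 7, 8, 9, 10, 11, 13}
There are 2 separate components, so the graph is not connected.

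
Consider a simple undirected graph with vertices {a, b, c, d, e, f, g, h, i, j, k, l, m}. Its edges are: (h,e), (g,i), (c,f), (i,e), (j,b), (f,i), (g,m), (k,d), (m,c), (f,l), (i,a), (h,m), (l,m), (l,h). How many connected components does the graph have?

3

Component: {b, j}
Component: {d, k}
Component: {a, c, e, f, g, h, i, l, m}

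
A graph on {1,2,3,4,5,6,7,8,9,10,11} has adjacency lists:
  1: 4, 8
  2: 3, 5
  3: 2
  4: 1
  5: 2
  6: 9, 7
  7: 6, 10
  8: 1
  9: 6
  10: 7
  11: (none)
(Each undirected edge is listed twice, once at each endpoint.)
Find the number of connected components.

Component: {11}
Component: {1, 4, 8}
Component: {2, 3, 5}
Component: {6, 7, 9, 10}

4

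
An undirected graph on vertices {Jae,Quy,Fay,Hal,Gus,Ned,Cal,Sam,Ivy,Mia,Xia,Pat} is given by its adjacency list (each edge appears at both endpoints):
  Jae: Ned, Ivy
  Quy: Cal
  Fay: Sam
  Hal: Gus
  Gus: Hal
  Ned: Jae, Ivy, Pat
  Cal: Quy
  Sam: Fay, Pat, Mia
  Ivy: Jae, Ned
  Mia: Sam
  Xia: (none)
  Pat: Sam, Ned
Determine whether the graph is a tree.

|V| = 12, |E| = 9.
It splits into 4 components, so it cannot be a tree.

No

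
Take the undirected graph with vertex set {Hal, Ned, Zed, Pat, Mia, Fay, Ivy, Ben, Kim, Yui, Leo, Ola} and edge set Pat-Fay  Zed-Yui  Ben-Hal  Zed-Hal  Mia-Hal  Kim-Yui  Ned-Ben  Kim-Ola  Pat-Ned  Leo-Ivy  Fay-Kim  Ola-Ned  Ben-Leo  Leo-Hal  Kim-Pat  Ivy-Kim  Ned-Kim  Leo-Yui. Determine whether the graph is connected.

Yes

A breadth-first search from Hal visits Hal, Leo, Mia, Ben, Zed, Yui, Ivy, Ned, Kim, Pat, Ola, Fay — all 12 vertices — so the graph is connected.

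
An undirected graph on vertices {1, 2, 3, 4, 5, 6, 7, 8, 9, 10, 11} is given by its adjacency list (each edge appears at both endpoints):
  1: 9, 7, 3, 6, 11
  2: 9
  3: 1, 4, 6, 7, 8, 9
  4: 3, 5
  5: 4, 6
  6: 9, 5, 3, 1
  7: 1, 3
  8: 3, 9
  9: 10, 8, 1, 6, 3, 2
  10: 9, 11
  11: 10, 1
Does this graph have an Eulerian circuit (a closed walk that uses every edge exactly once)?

No

Degrees: 1:5, 2:1, 3:6, 4:2, 5:2, 6:4, 7:2, 8:2, 9:6, 10:2, 11:2
1, 2 have odd degree; an Eulerian circuit needs every degree to be even, so none exists.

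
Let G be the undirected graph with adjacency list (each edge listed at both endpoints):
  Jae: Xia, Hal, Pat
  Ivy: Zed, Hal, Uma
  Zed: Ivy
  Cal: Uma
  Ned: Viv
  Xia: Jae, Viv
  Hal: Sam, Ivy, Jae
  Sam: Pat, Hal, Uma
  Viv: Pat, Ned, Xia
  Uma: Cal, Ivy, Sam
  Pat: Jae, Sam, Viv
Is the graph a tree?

No

The graph has 11 vertices and 13 edges.
A tree on 11 vertices has exactly 10 edges; this graph has 13, so it contains a cycle and is not a tree.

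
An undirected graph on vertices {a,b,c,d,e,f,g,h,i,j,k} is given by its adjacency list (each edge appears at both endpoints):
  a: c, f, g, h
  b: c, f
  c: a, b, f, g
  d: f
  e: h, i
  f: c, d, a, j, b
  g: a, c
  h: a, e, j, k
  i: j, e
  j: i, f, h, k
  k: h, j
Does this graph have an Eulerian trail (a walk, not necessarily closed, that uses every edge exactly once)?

Degrees: a:4, b:2, c:4, d:1, e:2, f:5, g:2, h:4, i:2, j:4, k:2
Odd-degree vertices: d, f (2 total).
With 2 odd-degree vertices and all edges in one connected piece, an Eulerian trail exists (from d to f).

Yes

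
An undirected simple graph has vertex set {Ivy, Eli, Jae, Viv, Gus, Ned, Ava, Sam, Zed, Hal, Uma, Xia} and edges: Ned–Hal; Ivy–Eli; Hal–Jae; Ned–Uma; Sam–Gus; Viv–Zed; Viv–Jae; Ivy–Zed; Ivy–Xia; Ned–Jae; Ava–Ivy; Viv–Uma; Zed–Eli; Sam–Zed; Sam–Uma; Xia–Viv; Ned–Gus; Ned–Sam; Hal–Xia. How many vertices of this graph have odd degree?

6

Degrees: Ivy:4, Eli:2, Jae:3, Viv:4, Gus:2, Ned:5, Ava:1, Sam:4, Zed:4, Hal:3, Uma:3, Xia:3
Odd-degree vertices: Jae, Ned, Ava, Hal, Uma, Xia.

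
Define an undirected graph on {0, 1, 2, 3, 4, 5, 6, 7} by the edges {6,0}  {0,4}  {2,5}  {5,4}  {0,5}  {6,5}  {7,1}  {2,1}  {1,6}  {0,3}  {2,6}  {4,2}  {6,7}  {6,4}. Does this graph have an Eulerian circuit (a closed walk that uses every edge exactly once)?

No

Degrees: 0:4, 1:3, 2:4, 3:1, 4:4, 5:4, 6:6, 7:2
1, 3 have odd degree; an Eulerian circuit needs every degree to be even, so none exists.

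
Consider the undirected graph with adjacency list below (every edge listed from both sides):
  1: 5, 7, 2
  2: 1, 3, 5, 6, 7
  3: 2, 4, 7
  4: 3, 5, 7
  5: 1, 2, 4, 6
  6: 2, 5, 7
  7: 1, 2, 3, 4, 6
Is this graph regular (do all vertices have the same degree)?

Degrees: 1:3, 2:5, 3:3, 4:3, 5:4, 6:3, 7:5
Vertex 1 has degree 3 while 2 has degree 5, so the graph is not regular.

No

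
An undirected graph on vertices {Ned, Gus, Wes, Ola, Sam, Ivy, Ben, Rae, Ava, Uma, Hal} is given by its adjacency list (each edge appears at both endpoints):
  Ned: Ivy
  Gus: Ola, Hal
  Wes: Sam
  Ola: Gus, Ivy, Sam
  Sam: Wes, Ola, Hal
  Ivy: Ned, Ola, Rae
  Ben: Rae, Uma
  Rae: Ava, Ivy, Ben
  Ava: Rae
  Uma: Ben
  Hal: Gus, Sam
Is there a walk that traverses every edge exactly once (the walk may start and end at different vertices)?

No

Degrees: Ned:1, Gus:2, Wes:1, Ola:3, Sam:3, Ivy:3, Ben:2, Rae:3, Ava:1, Uma:1, Hal:2
Odd-degree vertices: Ned, Wes, Ola, Sam, Ivy, Rae, Ava, Uma (8 total).
An Eulerian trail requires 0 or 2 odd-degree vertices; here there are 8.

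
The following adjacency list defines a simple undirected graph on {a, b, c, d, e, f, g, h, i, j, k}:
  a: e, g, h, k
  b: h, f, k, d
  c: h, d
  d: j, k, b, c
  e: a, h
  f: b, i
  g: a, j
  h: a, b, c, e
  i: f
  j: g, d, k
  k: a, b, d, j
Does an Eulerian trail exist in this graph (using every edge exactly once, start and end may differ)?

Yes

Degrees: a:4, b:4, c:2, d:4, e:2, f:2, g:2, h:4, i:1, j:3, k:4
Odd-degree vertices: i, j (2 total).
The non-isolated vertices are connected and exactly 2 have odd degree, so an Eulerian trail exists (from i to j).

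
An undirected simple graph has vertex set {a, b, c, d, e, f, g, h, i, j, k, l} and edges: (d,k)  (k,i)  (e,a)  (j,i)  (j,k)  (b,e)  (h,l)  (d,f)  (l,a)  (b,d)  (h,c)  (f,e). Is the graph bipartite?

No

j-i-k-j is an odd cycle (length 3), and a bipartite graph can contain only even cycles.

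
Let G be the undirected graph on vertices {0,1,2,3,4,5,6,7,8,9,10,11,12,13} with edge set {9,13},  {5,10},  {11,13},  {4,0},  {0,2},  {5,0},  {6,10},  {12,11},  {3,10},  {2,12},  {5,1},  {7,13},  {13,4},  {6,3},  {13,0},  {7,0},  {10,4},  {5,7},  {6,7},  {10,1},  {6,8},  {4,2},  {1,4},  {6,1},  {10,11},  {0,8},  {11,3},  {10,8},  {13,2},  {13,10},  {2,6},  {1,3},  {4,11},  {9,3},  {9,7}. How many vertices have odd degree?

8

Degrees: 0:6, 1:5, 2:5, 3:5, 4:6, 5:4, 6:6, 7:5, 8:3, 9:3, 10:8, 11:5, 12:2, 13:7
Odd-degree vertices: 1, 2, 3, 7, 8, 9, 11, 13.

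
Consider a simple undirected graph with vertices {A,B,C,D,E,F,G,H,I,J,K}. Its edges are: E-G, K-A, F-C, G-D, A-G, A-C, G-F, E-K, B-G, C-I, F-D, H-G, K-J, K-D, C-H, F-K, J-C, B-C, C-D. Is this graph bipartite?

D-F-K-D is an odd cycle (length 3), and a bipartite graph can contain only even cycles.

No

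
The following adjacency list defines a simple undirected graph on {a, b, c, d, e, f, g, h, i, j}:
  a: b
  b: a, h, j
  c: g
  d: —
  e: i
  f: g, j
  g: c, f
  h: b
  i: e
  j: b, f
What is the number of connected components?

3

Component: {d}
Component: {e, i}
Component: {a, b, c, f, g, h, j}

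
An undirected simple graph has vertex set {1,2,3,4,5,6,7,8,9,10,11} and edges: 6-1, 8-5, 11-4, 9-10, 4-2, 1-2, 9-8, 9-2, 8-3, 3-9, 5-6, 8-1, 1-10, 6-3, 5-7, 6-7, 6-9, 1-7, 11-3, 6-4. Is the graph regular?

No

Degrees: 1:5, 2:3, 3:4, 4:3, 5:3, 6:6, 7:3, 8:4, 9:5, 10:2, 11:2
Vertex 10 has degree 2 while 6 has degree 6, so the graph is not regular.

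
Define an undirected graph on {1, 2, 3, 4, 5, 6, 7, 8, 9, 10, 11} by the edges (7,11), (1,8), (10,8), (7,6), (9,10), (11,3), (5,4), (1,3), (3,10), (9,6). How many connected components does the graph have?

Component: {2}
Component: {4, 5}
Component: {1, 3, 6, 7, 8, 9, 10, 11}

3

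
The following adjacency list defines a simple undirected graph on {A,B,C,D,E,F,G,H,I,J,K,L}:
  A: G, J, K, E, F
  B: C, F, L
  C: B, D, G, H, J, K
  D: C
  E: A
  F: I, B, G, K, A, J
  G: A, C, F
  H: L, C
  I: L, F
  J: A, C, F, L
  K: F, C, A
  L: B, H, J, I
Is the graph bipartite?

The cycle A-F-G-A has length 3, which is odd, so the graph is not bipartite.

No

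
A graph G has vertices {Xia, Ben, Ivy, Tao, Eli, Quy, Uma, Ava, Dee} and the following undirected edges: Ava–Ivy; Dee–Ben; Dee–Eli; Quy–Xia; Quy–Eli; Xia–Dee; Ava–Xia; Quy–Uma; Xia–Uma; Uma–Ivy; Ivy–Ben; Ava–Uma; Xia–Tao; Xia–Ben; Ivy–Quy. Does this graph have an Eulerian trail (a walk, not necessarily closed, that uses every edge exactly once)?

No

Degrees: Xia:6, Ben:3, Ivy:4, Tao:1, Eli:2, Quy:4, Uma:4, Ava:3, Dee:3
Odd-degree vertices: Ben, Tao, Ava, Dee (4 total).
An Eulerian trail requires 0 or 2 odd-degree vertices; here there are 4.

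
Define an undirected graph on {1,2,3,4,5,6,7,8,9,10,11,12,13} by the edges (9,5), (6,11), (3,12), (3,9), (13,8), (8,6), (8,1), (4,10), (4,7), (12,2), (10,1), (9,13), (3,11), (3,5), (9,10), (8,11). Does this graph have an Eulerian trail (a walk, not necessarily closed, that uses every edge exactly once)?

No

Degrees: 1:2, 2:1, 3:4, 4:2, 5:2, 6:2, 7:1, 8:4, 9:4, 10:3, 11:3, 12:2, 13:2
Odd-degree vertices: 2, 7, 10, 11 (4 total).
With 4 odd-degree vertices (more than two), no single trail can use every edge.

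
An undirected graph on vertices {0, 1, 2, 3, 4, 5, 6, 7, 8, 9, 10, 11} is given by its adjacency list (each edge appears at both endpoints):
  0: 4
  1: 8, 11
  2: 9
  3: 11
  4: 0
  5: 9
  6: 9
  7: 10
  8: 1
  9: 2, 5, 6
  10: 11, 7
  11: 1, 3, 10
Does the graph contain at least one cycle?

The graph has 12 vertices, 9 edges, and 3 connected components.
Since 9 = 12 - 3, the graph is a forest and contains no cycle.

No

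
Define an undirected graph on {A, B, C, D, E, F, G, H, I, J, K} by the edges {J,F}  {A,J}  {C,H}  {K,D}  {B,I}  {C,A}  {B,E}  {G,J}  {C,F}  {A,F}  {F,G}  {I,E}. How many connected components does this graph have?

3

Component: {D, K}
Component: {B, E, I}
Component: {A, C, F, G, H, J}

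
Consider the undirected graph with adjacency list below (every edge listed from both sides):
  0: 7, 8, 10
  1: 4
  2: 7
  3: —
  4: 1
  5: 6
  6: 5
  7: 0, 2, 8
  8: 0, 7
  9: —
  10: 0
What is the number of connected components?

Component: {3}
Component: {9}
Component: {1, 4}
Component: {5, 6}
Component: {0, 2, 7, 8, 10}

5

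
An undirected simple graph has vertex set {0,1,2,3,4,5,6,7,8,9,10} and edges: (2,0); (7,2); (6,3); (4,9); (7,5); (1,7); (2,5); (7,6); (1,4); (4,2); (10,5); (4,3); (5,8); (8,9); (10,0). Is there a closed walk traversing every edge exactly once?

Degrees: 0:2, 1:2, 2:4, 3:2, 4:4, 5:4, 6:2, 7:4, 8:2, 9:2, 10:2
Every vertex has even degree and the edges form a single connected piece, so an Eulerian circuit exists.

Yes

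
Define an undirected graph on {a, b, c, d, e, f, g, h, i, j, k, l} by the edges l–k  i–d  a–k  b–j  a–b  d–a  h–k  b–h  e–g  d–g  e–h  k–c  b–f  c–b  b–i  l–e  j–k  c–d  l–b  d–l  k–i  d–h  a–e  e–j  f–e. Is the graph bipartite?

Partition the vertices as {b, d, e, k} vs {a, c, f, g, h, i, j, l}. Each listed edge has one endpoint in each part, so the graph is bipartite.

Yes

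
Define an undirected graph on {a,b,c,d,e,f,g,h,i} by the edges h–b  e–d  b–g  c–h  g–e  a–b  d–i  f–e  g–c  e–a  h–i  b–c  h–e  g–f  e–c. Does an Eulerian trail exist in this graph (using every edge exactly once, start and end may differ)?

Degrees: a:2, b:4, c:4, d:2, e:6, f:2, g:4, h:4, i:2
Odd-degree vertices: none (0 total).
The non-isolated vertices are connected and exactly 0 have odd degree, so an Eulerian trail exists.

Yes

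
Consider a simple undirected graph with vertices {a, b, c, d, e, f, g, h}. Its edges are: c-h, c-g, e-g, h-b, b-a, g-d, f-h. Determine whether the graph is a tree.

|V| = 8, |E| = 7.
Connected and |E| = |V| - 1, which characterizes a tree.

Yes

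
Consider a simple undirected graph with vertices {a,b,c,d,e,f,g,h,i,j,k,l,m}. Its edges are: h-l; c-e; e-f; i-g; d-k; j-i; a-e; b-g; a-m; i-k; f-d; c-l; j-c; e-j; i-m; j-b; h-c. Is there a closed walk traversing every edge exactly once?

Degrees: a:2, b:2, c:4, d:2, e:4, f:2, g:2, h:2, i:4, j:4, k:2, l:2, m:2
All degrees are even and the non-isolated vertices are connected — an Eulerian circuit exists.

Yes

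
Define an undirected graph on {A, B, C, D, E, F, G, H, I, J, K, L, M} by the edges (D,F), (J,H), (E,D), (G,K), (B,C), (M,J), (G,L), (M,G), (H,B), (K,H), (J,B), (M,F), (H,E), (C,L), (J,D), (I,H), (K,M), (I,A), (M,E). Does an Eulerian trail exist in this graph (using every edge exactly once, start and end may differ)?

No

Degrees: A:1, B:3, C:2, D:3, E:3, F:2, G:3, H:5, I:2, J:4, K:3, L:2, M:5
Odd-degree vertices: A, B, D, E, G, H, K, M (8 total).
With 8 odd-degree vertices (more than two), no single trail can use every edge.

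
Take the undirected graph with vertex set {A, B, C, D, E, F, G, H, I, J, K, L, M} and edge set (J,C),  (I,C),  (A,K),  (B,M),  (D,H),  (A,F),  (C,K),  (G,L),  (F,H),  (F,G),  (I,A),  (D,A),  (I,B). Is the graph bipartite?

Partition the vertices as {D, E, F, I, J, K, L, M} vs {A, B, C, G, H}. Each listed edge has one endpoint in each part, so the graph is bipartite.

Yes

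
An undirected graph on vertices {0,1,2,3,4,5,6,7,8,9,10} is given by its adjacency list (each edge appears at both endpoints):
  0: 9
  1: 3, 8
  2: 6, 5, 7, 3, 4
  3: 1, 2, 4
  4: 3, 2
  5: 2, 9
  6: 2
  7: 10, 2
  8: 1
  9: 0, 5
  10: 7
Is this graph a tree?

|V| = 11, |E| = 11.
Connected but with 11 > 10 edges, so it has a cycle and is not a tree.

No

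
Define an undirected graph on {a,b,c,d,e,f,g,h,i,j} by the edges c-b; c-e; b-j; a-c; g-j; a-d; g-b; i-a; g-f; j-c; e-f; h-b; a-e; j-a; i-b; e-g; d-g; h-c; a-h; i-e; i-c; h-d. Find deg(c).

Neighbors of c: a, b, e, h, i, j.

6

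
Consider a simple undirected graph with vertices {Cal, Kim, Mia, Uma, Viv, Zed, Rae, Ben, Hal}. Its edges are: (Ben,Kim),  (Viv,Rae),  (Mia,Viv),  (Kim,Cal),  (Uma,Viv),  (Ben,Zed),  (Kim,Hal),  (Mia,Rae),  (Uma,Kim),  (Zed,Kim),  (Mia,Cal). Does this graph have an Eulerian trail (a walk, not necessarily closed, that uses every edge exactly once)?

Degrees: Cal:2, Kim:5, Mia:3, Uma:2, Viv:3, Zed:2, Rae:2, Ben:2, Hal:1
Odd-degree vertices: Kim, Mia, Viv, Hal (4 total).
An Eulerian trail requires 0 or 2 odd-degree vertices; here there are 4.

No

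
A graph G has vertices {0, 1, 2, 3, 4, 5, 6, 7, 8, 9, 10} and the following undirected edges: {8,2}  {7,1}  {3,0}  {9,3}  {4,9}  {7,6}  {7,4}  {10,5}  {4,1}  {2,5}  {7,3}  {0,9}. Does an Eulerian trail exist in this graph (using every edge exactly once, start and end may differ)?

No

Degrees: 0:2, 1:2, 2:2, 3:3, 4:3, 5:2, 6:1, 7:4, 8:1, 9:3, 10:1
Odd-degree vertices: 3, 4, 6, 8, 9, 10 (6 total).
With 6 odd-degree vertices (more than two), no single trail can use every edge.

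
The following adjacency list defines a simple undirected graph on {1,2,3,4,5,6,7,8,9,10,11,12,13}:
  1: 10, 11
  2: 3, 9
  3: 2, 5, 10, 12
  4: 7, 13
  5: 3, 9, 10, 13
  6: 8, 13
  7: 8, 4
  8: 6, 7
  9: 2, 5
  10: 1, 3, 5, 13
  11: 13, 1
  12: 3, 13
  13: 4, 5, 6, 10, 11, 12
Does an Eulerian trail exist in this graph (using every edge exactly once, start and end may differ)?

Degrees: 1:2, 2:2, 3:4, 4:2, 5:4, 6:2, 7:2, 8:2, 9:2, 10:4, 11:2, 12:2, 13:6
Odd-degree vertices: none (0 total).
With 0 odd-degree vertices and all edges in one connected piece, an Eulerian trail exists.

Yes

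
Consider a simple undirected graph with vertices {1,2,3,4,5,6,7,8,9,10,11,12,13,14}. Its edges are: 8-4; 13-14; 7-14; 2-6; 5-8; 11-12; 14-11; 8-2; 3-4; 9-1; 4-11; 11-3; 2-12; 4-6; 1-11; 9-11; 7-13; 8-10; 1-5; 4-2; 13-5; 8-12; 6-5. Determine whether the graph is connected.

Yes

Starting from 1 and exploring outward reaches every vertex (1, 11, 9, 5, 14, 12, 3, 4, 13, 6, 8, 7, 2, 10); the graph is connected.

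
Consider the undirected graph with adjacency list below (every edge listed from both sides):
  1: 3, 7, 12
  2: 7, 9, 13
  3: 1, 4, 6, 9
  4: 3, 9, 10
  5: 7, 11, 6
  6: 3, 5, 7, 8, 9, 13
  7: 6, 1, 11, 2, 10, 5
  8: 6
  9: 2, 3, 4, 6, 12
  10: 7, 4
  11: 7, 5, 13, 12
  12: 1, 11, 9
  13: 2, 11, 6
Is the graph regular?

Degrees: 1:3, 2:3, 3:4, 4:3, 5:3, 6:6, 7:6, 8:1, 9:5, 10:2, 11:4, 12:3, 13:3
Vertex 8 has degree 1 while 6 has degree 6, so the graph is not regular.

No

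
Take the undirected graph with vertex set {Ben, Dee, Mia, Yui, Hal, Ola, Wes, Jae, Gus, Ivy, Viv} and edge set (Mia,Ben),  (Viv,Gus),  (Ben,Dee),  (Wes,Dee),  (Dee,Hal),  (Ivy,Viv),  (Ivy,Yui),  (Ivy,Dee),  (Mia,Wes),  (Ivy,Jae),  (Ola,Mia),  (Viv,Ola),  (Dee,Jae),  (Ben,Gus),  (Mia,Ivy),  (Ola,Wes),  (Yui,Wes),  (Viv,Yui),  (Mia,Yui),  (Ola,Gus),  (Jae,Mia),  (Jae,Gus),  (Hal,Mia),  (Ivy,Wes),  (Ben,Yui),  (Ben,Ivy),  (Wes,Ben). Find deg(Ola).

Neighbors of Ola: Mia, Wes, Gus, Viv.

4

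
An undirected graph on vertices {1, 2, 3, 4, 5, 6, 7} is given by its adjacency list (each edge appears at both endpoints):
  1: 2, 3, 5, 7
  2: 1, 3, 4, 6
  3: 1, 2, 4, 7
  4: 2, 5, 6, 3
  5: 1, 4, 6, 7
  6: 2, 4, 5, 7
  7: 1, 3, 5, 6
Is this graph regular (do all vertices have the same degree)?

Yes

Degrees: 1:4, 2:4, 3:4, 4:4, 5:4, 6:4, 7:4
Every vertex has degree 4, so the graph is 4-regular.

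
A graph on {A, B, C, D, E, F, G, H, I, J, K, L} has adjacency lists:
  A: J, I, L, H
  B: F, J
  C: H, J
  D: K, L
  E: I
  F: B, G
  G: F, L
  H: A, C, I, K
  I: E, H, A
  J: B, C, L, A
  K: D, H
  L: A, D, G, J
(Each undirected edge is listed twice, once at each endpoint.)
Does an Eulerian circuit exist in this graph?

No

Degrees: A:4, B:2, C:2, D:2, E:1, F:2, G:2, H:4, I:3, J:4, K:2, L:4
Vertices with odd degree: E, I. An Eulerian circuit requires all degrees even.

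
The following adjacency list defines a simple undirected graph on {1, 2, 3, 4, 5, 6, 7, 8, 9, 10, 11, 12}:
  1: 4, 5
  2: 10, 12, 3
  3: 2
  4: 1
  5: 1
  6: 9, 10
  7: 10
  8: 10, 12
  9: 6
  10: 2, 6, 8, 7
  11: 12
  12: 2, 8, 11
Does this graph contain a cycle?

Yes

|V| = 12, |E| = 11, number of components = 2.
Since 11 > 12 - 2, a cycle must exist; for instance 2-10-8-12-2.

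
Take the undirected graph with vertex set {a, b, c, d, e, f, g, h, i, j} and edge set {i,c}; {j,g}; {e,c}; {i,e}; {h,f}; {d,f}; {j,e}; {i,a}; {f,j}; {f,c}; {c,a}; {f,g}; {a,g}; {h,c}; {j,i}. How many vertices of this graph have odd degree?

Degrees: a:3, b:0, c:5, d:1, e:3, f:5, g:3, h:2, i:4, j:4
Odd-degree vertices: a, c, d, e, f, g.

6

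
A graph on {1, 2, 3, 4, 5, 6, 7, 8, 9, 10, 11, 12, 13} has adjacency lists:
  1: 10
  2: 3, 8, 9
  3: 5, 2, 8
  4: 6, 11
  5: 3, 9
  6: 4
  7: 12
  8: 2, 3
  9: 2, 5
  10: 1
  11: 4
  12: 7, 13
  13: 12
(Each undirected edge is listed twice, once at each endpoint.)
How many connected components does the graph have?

Component: {1, 10}
Component: {4, 6, 11}
Component: {7, 12, 13}
Component: {2, 3, 5, 8, 9}

4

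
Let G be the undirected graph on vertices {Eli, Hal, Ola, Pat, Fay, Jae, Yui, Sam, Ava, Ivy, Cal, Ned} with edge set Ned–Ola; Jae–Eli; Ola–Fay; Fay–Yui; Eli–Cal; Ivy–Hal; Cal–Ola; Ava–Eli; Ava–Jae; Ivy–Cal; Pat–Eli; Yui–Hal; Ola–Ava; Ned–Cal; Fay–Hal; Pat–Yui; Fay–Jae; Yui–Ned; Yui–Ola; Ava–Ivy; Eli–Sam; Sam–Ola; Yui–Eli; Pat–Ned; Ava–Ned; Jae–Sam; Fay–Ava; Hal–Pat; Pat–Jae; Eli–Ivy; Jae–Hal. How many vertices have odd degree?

6

Degrees: Eli:7, Hal:5, Ola:6, Pat:5, Fay:5, Jae:6, Yui:6, Sam:3, Ava:6, Ivy:4, Cal:4, Ned:5
Odd-degree vertices: Eli, Hal, Pat, Fay, Sam, Ned.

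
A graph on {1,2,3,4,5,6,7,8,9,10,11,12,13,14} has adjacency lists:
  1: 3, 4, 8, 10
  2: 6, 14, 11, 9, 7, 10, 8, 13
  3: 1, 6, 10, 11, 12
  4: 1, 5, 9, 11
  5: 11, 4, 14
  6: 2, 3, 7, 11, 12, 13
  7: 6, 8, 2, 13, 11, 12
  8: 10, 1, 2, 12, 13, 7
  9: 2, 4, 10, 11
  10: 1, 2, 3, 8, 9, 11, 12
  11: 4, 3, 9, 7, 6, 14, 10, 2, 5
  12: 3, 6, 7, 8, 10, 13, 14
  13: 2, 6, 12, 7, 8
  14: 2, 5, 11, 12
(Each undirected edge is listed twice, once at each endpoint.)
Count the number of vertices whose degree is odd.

6

Degrees: 1:4, 2:8, 3:5, 4:4, 5:3, 6:6, 7:6, 8:6, 9:4, 10:7, 11:9, 12:7, 13:5, 14:4
Odd-degree vertices: 3, 5, 10, 11, 12, 13.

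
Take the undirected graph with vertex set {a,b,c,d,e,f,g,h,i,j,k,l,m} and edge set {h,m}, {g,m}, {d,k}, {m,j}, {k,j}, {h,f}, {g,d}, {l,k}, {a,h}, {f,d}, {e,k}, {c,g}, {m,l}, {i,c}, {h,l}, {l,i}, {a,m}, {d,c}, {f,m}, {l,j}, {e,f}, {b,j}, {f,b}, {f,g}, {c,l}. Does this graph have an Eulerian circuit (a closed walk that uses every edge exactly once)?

Degrees: a:2, b:2, c:4, d:4, e:2, f:6, g:4, h:4, i:2, j:4, k:4, l:6, m:6
Every vertex has even degree and the edges form a single connected piece, so an Eulerian circuit exists.

Yes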